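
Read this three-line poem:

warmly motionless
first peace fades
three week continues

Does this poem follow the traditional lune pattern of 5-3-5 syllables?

Line 1: "warmly motionless": 2+3 = 5 ✓
Line 2: "first peace fades": 1+1+1 = 3 ✓
Line 3: "three week continues": 1+1+3 = 5 ✓

Yes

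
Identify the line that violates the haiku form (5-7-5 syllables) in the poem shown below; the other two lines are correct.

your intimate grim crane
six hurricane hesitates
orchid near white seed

Line 1: "your intimate grim crane": 1+3+1+1 = 6 (expected 5)
Line 2: "six hurricane hesitates": 1+3+3 = 7 ✓
Line 3: "orchid near white seed": 2+1+1+1 = 5 ✓

Line 1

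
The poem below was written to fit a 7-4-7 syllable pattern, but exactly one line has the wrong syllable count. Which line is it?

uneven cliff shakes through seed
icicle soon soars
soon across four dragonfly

Line 2

Line 1: "uneven cliff shakes through seed": 3+1+1+1+1 = 7 ✓
Line 2: "icicle soon soars": 3+1+1 = 5 (expected 4)
Line 3: "soon across four dragonfly": 1+2+1+3 = 7 ✓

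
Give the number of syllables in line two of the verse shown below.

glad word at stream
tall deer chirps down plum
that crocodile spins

Line two: tall(1) + deer(1) + chirps(1) + down(1) + plum(1) = 5

5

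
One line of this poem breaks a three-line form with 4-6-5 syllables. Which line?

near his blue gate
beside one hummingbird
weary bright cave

Line 1: near (1), his (1), blue (1), gate (1) → 4 ✓
Line 2: beside (2), one (1), hummingbird (3) → 6 ✓
Line 3: weary (2), bright (1), cave (1) → 4 (expected 5)

The third line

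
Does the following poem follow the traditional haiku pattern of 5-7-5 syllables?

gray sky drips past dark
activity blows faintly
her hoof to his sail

Line 1: gray (1), sky (1), drips (1), past (1), dark (1) → 5 ✓
Line 2: activity (4), blows (1), faintly (2) → 7 ✓
Line 3: her (1), hoof (1), to (1), his (1), sail (1) → 5 ✓

Yes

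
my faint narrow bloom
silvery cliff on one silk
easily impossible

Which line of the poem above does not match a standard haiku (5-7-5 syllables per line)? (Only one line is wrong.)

The third line

Line 1: my (1), faint (1), narrow (2), bloom (1) → 5 ✓
Line 2: silvery (3), cliff (1), on (1), one (1), silk (1) → 7 ✓
Line 3: easily (3), impossible (4) → 7 (expected 5)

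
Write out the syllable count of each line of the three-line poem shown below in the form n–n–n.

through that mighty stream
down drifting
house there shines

Line 1: through (1), that (1), mighty (2), stream (1) → 5
Line 2: down (1), drifting (2) → 3
Line 3: house (1), there (1), shines (1) → 3

5–3–3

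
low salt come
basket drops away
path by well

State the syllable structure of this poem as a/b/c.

3/5/3

Line 1: "low salt come": 1+1+1 = 3
Line 2: "basket drops away": 2+1+2 = 5
Line 3: "path by well": 1+1+1 = 3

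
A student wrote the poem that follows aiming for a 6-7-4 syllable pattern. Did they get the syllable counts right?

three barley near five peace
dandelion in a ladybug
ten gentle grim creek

Line 1: "three barley near five peace": 1+2+1+1+1 = 6 ✓
Line 2: "dandelion in a ladybug": 4+1+1+3 = 9 (expected 7)
Line 3: "ten gentle grim creek": 1+2+1+1 = 5 (expected 4)

No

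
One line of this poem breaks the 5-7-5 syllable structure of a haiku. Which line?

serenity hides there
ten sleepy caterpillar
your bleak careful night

Line 1

Line 1: serenity (4), hides (1), there (1) → 6 (expected 5)
Line 2: ten (1), sleepy (2), caterpillar (4) → 7 ✓
Line 3: your (1), bleak (1), careful (2), night (1) → 5 ✓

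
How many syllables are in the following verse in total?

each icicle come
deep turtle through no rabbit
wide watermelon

Line 1: each(1) + icicle(3) + come(1) = 5
Line 2: deep(1) + turtle(2) + through(1) + no(1) + rabbit(2) = 7
Line 3: wide(1) + watermelon(4) = 5
Total: 5 + 7 + 5 = 17

17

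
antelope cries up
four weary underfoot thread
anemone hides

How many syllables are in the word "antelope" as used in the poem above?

"antelope" has 3 syllables.

3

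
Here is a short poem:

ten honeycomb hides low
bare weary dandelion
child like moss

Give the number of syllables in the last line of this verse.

3

The last line: child(1) + like(1) + moss(1) = 3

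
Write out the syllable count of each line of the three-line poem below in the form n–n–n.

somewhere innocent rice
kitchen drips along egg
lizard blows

Line 1: "somewhere innocent rice": 2+3+1 = 6
Line 2: "kitchen drips along egg": 2+1+2+1 = 6
Line 3: "lizard blows": 2+1 = 3

6–6–3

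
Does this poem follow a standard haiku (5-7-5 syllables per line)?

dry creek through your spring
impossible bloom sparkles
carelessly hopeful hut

No

Line 1: "dry creek through your spring": 1+1+1+1+1 = 5 ✓
Line 2: "impossible bloom sparkles": 4+1+2 = 7 ✓
Line 3: "carelessly hopeful hut": 3+2+1 = 6 (expected 5)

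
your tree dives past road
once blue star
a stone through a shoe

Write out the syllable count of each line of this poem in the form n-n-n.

5-3-5

Line 1: your(1) + tree(1) + dives(1) + past(1) + road(1) = 5
Line 2: once(1) + blue(1) + star(1) = 3
Line 3: a(1) + stone(1) + through(1) + a(1) + shoe(1) = 5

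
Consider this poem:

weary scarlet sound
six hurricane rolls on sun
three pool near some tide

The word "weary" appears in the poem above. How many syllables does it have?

2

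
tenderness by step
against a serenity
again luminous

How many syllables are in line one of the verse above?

5

Line one: tenderness (3), by (1), step (1) → 5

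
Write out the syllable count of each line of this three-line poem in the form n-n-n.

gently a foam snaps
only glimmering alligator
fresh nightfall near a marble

5-9-7

Line 1: "gently a foam snaps": 2+1+1+1 = 5
Line 2: "only glimmering alligator": 2+3+4 = 9
Line 3: "fresh nightfall near a marble": 1+2+1+1+2 = 7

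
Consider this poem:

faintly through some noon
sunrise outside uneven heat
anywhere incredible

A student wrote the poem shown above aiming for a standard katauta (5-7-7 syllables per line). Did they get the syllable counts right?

No

Line 1: faintly (2), through (1), some (1), noon (1) → 5 ✓
Line 2: sunrise (2), outside (2), uneven (3), heat (1) → 8 (expected 7)
Line 3: anywhere (3), incredible (4) → 7 ✓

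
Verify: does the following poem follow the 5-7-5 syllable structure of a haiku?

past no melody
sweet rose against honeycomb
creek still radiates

Line 1: "past no melody": 1+1+3 = 5 ✓
Line 2: "sweet rose against honeycomb": 1+1+2+3 = 7 ✓
Line 3: "creek still radiates": 1+1+3 = 5 ✓

Yes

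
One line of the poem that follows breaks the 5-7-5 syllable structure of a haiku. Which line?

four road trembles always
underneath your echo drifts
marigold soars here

Line 1: four(1) + road(1) + trembles(2) + always(2) = 6 (expected 5)
Line 2: underneath(3) + your(1) + echo(2) + drifts(1) = 7 ✓
Line 3: marigold(3) + soars(1) + here(1) = 5 ✓

The first line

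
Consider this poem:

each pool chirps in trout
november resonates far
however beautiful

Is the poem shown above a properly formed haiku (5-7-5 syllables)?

No

Line 1: each(1) + pool(1) + chirps(1) + in(1) + trout(1) = 5 ✓
Line 2: november(3) + resonates(3) + far(1) = 7 ✓
Line 3: however(3) + beautiful(3) = 6 (expected 5)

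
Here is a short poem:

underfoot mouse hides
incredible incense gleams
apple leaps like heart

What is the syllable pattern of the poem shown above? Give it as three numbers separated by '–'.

Line 1: underfoot (3), mouse (1), hides (1) → 5
Line 2: incredible (4), incense (2), gleams (1) → 7
Line 3: apple (2), leaps (1), like (1), heart (1) → 5

5–7–5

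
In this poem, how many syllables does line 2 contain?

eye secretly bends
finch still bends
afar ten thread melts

Line 2: finch(1) + still(1) + bends(1) = 3

3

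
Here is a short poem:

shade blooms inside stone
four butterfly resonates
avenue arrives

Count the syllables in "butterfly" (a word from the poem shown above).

3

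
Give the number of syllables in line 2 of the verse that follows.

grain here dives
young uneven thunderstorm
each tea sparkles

Line 2: young(1) + uneven(3) + thunderstorm(3) = 7

7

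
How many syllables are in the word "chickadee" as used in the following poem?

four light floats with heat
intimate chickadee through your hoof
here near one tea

3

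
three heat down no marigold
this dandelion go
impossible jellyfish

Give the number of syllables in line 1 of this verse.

Line 1: three(1) + heat(1) + down(1) + no(1) + marigold(3) = 7

7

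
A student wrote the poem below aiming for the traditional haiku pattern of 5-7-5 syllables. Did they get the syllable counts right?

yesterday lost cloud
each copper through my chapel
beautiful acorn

Yes

Line 1: "yesterday lost cloud": 3+1+1 = 5 ✓
Line 2: "each copper through my chapel": 1+2+1+1+2 = 7 ✓
Line 3: "beautiful acorn": 3+2 = 5 ✓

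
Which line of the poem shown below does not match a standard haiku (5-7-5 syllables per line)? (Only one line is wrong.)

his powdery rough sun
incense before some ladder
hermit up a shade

Line 1: his (1), powdery (3), rough (1), sun (1) → 6 (expected 5)
Line 2: incense (2), before (2), some (1), ladder (2) → 7 ✓
Line 3: hermit (2), up (1), a (1), shade (1) → 5 ✓

Line 1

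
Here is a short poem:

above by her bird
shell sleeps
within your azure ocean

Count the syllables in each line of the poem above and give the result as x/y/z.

Line 1: above (2), by (1), her (1), bird (1) → 5
Line 2: shell (1), sleeps (1) → 2
Line 3: within (2), your (1), azure (2), ocean (2) → 7

5/2/7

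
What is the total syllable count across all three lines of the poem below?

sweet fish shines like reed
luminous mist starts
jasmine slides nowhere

15

Line 1: sweet (1), fish (1), shines (1), like (1), reed (1) → 5
Line 2: luminous (3), mist (1), starts (1) → 5
Line 3: jasmine (2), slides (1), nowhere (2) → 5
Total: 5 + 5 + 5 = 15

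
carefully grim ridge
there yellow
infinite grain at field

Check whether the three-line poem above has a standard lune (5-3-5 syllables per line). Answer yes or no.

Line 1: "carefully grim ridge": 3+1+1 = 5 ✓
Line 2: "there yellow": 1+2 = 3 ✓
Line 3: "infinite grain at field": 3+1+1+1 = 6 (expected 5)

No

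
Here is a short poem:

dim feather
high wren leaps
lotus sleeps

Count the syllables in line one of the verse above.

3

Line one: dim(1) + feather(2) = 3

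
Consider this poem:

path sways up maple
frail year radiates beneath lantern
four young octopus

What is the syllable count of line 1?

5

Line 1: path(1) + sways(1) + up(1) + maple(2) = 5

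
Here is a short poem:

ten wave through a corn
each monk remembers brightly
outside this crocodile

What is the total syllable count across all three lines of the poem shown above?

Line 1: ten (1), wave (1), through (1), a (1), corn (1) → 5
Line 2: each (1), monk (1), remembers (3), brightly (2) → 7
Line 3: outside (2), this (1), crocodile (3) → 6
Total: 5 + 7 + 6 = 18

18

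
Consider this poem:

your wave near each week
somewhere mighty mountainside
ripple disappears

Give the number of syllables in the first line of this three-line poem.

5

The first line: your (1), wave (1), near (1), each (1), week (1) → 5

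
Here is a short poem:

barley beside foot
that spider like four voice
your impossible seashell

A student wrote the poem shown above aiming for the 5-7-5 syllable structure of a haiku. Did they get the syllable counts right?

No

Line 1: "barley beside foot": 2+2+1 = 5 ✓
Line 2: "that spider like four voice": 1+2+1+1+1 = 6 (expected 7)
Line 3: "your impossible seashell": 1+4+2 = 7 (expected 5)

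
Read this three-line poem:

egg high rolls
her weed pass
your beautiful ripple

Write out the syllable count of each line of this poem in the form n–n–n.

3–3–6

Line 1: "egg high rolls": 1+1+1 = 3
Line 2: "her weed pass": 1+1+1 = 3
Line 3: "your beautiful ripple": 1+3+2 = 6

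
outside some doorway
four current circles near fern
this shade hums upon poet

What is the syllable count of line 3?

7

Line 3: this (1), shade (1), hums (1), upon (2), poet (2) → 7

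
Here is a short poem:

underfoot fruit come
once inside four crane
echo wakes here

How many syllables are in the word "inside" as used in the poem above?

2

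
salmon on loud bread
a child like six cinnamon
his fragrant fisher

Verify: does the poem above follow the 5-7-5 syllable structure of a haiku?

Line 1: "salmon on loud bread": 2+1+1+1 = 5 ✓
Line 2: "a child like six cinnamon": 1+1+1+1+3 = 7 ✓
Line 3: "his fragrant fisher": 1+2+2 = 5 ✓

Yes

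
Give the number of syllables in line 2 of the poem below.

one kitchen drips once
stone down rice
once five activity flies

3

Line 2: stone (1), down (1), rice (1) → 3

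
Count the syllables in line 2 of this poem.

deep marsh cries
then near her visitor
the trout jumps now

Line 2: then(1) + near(1) + her(1) + visitor(3) = 6

6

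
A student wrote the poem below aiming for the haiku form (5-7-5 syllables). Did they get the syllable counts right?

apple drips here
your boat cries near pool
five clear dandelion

Line 1: "apple drips here": 2+1+1 = 4 (expected 5)
Line 2: "your boat cries near pool": 1+1+1+1+1 = 5 (expected 7)
Line 3: "five clear dandelion": 1+1+4 = 6 (expected 5)

No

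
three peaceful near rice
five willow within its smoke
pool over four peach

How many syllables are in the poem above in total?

Line 1: three (1), peaceful (2), near (1), rice (1) → 5
Line 2: five (1), willow (2), within (2), its (1), smoke (1) → 7
Line 3: pool (1), over (2), four (1), peach (1) → 5
Total: 5 + 7 + 5 = 17

17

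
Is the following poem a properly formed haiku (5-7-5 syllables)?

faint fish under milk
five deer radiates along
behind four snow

No

Line 1: faint (1), fish (1), under (2), milk (1) → 5 ✓
Line 2: five (1), deer (1), radiates (3), along (2) → 7 ✓
Line 3: behind (2), four (1), snow (1) → 4 (expected 5)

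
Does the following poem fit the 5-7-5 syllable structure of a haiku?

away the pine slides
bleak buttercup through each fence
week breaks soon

Line 1: away(2) + the(1) + pine(1) + slides(1) = 5 ✓
Line 2: bleak(1) + buttercup(3) + through(1) + each(1) + fence(1) = 7 ✓
Line 3: week(1) + breaks(1) + soon(1) = 3 (expected 5)

No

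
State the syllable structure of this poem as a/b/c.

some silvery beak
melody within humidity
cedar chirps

Line 1: "some silvery beak": 1+3+1 = 5
Line 2: "melody within humidity": 3+2+4 = 9
Line 3: "cedar chirps": 2+1 = 3

5/9/3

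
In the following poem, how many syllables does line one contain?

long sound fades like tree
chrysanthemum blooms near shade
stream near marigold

Line one: long (1), sound (1), fades (1), like (1), tree (1) → 5

5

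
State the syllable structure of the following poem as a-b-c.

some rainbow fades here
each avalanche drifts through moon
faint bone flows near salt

Line 1: "some rainbow fades here": 1+2+1+1 = 5
Line 2: "each avalanche drifts through moon": 1+3+1+1+1 = 7
Line 3: "faint bone flows near salt": 1+1+1+1+1 = 5

5-7-5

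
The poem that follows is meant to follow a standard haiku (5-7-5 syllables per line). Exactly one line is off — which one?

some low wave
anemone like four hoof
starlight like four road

Line 1: "some low wave": 1+1+1 = 3 (expected 5)
Line 2: "anemone like four hoof": 4+1+1+1 = 7 ✓
Line 3: "starlight like four road": 2+1+1+1 = 5 ✓

The first line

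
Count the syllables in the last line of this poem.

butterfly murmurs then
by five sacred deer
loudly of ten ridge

The last line: loudly (2), of (1), ten (1), ridge (1) → 5

5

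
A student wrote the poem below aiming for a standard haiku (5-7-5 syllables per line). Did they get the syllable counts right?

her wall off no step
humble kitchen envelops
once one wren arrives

Line 1: "her wall off no step": 1+1+1+1+1 = 5 ✓
Line 2: "humble kitchen envelops": 2+2+3 = 7 ✓
Line 3: "once one wren arrives": 1+1+1+2 = 5 ✓

Yes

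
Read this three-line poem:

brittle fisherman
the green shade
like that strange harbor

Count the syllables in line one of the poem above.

Line one: brittle(2) + fisherman(3) = 5

5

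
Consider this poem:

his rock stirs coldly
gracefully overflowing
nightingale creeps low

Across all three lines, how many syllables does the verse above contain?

Line 1: his(1) + rock(1) + stirs(1) + coldly(2) = 5
Line 2: gracefully(3) + overflowing(4) = 7
Line 3: nightingale(3) + creeps(1) + low(1) = 5
Total: 5 + 7 + 5 = 17

17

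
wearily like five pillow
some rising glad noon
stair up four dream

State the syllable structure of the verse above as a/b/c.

Line 1: wearily (3), like (1), five (1), pillow (2) → 7
Line 2: some (1), rising (2), glad (1), noon (1) → 5
Line 3: stair (1), up (1), four (1), dream (1) → 4

7/5/4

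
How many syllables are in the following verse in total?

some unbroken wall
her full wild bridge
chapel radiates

14

Line 1: some(1) + unbroken(3) + wall(1) = 5
Line 2: her(1) + full(1) + wild(1) + bridge(1) = 4
Line 3: chapel(2) + radiates(3) = 5
Total: 5 + 4 + 5 = 14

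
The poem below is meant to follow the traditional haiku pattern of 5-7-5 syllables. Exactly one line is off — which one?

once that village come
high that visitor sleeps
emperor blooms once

The second line

Line 1: once (1), that (1), village (2), come (1) → 5 ✓
Line 2: high (1), that (1), visitor (3), sleeps (1) → 6 (expected 7)
Line 3: emperor (3), blooms (1), once (1) → 5 ✓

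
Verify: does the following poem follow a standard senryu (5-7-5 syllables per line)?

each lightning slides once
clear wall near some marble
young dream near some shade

No

Line 1: each (1), lightning (2), slides (1), once (1) → 5 ✓
Line 2: clear (1), wall (1), near (1), some (1), marble (2) → 6 (expected 7)
Line 3: young (1), dream (1), near (1), some (1), shade (1) → 5 ✓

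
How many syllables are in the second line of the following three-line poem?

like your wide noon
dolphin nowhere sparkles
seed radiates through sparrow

6

The second line: dolphin (2), nowhere (2), sparkles (2) → 6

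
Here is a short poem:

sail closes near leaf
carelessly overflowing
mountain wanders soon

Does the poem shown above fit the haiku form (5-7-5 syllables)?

Yes

Line 1: sail(1) + closes(2) + near(1) + leaf(1) = 5 ✓
Line 2: carelessly(3) + overflowing(4) = 7 ✓
Line 3: mountain(2) + wanders(2) + soon(1) = 5 ✓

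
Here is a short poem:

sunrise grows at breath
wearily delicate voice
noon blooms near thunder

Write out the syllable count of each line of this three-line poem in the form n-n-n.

5-7-5

Line 1: sunrise(2) + grows(1) + at(1) + breath(1) = 5
Line 2: wearily(3) + delicate(3) + voice(1) = 7
Line 3: noon(1) + blooms(1) + near(1) + thunder(2) = 5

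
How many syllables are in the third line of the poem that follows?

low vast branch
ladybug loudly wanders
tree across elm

4

The third line: tree (1), across (2), elm (1) → 4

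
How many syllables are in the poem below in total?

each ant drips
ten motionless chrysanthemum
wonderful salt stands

Line 1: each (1), ant (1), drips (1) → 3
Line 2: ten (1), motionless (3), chrysanthemum (4) → 8
Line 3: wonderful (3), salt (1), stands (1) → 5
Total: 3 + 8 + 5 = 16

16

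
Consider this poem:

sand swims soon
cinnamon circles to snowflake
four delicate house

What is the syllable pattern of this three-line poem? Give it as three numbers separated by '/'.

3/8/5

Line 1: sand(1) + swims(1) + soon(1) = 3
Line 2: cinnamon(3) + circles(2) + to(1) + snowflake(2) = 8
Line 3: four(1) + delicate(3) + house(1) = 5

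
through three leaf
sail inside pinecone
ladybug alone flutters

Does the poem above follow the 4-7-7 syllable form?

No

Line 1: through(1) + three(1) + leaf(1) = 3 (expected 4)
Line 2: sail(1) + inside(2) + pinecone(2) = 5 (expected 7)
Line 3: ladybug(3) + alone(2) + flutters(2) = 7 ✓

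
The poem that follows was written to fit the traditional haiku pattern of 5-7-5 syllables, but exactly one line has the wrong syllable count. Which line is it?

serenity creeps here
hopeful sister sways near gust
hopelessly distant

The first line

Line 1: "serenity creeps here": 4+1+1 = 6 (expected 5)
Line 2: "hopeful sister sways near gust": 2+2+1+1+1 = 7 ✓
Line 3: "hopelessly distant": 3+2 = 5 ✓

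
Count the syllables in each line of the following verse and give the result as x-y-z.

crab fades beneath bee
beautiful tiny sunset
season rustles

Line 1: crab(1) + fades(1) + beneath(2) + bee(1) = 5
Line 2: beautiful(3) + tiny(2) + sunset(2) = 7
Line 3: season(2) + rustles(2) = 4

5-7-4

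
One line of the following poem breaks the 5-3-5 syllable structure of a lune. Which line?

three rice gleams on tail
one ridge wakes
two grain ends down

Line 1: three(1) + rice(1) + gleams(1) + on(1) + tail(1) = 5 ✓
Line 2: one(1) + ridge(1) + wakes(1) = 3 ✓
Line 3: two(1) + grain(1) + ends(1) + down(1) = 4 (expected 5)

Line 3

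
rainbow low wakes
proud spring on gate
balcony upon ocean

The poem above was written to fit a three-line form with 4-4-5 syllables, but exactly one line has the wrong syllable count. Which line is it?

Line 1: rainbow (2), low (1), wakes (1) → 4 ✓
Line 2: proud (1), spring (1), on (1), gate (1) → 4 ✓
Line 3: balcony (3), upon (2), ocean (2) → 7 (expected 5)

The third line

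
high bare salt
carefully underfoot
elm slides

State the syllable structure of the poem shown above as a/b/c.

3/6/2

Line 1: "high bare salt": 1+1+1 = 3
Line 2: "carefully underfoot": 3+3 = 6
Line 3: "elm slides": 1+1 = 2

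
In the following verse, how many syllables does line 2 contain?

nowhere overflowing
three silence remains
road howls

Line 2: three(1) + silence(2) + remains(2) = 5

5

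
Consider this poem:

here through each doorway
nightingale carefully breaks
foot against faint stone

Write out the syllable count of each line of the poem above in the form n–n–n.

Line 1: "here through each doorway": 1+1+1+2 = 5
Line 2: "nightingale carefully breaks": 3+3+1 = 7
Line 3: "foot against faint stone": 1+2+1+1 = 5

5–7–5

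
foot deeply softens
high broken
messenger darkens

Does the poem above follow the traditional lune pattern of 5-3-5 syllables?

Line 1: "foot deeply softens": 1+2+2 = 5 ✓
Line 2: "high broken": 1+2 = 3 ✓
Line 3: "messenger darkens": 3+2 = 5 ✓

Yes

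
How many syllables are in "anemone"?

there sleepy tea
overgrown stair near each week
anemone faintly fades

"anemone" has 4 syllables.

4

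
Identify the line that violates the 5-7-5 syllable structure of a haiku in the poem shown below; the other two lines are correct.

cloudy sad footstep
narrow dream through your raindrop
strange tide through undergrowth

The third line

Line 1: "cloudy sad footstep": 2+1+2 = 5 ✓
Line 2: "narrow dream through your raindrop": 2+1+1+1+2 = 7 ✓
Line 3: "strange tide through undergrowth": 1+1+1+3 = 6 (expected 5)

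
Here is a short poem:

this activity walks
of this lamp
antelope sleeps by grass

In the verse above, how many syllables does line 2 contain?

Line 2: of (1), this (1), lamp (1) → 3

3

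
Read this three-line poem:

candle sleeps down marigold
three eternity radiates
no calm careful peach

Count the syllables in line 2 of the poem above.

Line 2: three(1) + eternity(4) + radiates(3) = 8

8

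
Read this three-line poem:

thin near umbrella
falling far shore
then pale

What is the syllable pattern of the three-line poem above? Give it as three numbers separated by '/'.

5/4/2

Line 1: thin(1) + near(1) + umbrella(3) = 5
Line 2: falling(2) + far(1) + shore(1) = 4
Line 3: then(1) + pale(1) = 2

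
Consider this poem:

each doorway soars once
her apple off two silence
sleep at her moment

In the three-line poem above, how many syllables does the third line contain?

5

The third line: sleep(1) + at(1) + her(1) + moment(2) = 5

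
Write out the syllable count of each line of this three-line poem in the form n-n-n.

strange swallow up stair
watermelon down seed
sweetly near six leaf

Line 1: strange(1) + swallow(2) + up(1) + stair(1) = 5
Line 2: watermelon(4) + down(1) + seed(1) = 6
Line 3: sweetly(2) + near(1) + six(1) + leaf(1) = 5

5-6-5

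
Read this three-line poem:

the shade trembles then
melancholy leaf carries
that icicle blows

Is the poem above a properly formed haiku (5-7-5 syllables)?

Line 1: "the shade trembles then": 1+1+2+1 = 5 ✓
Line 2: "melancholy leaf carries": 4+1+2 = 7 ✓
Line 3: "that icicle blows": 1+3+1 = 5 ✓

Yes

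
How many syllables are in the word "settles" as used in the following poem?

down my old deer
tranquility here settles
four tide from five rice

2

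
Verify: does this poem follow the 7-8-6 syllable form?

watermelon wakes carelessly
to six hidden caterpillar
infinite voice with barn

No

Line 1: watermelon (4), wakes (1), carelessly (3) → 8 (expected 7)
Line 2: to (1), six (1), hidden (2), caterpillar (4) → 8 ✓
Line 3: infinite (3), voice (1), with (1), barn (1) → 6 ✓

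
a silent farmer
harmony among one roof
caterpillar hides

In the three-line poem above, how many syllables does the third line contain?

5

The third line: "caterpillar hides": 4+1 = 5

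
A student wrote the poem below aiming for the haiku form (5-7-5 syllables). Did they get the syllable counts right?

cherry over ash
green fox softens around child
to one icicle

Line 1: cherry (2), over (2), ash (1) → 5 ✓
Line 2: green (1), fox (1), softens (2), around (2), child (1) → 7 ✓
Line 3: to (1), one (1), icicle (3) → 5 ✓

Yes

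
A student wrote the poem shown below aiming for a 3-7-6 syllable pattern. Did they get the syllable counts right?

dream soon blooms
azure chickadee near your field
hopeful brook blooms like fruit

No

Line 1: "dream soon blooms": 1+1+1 = 3 ✓
Line 2: "azure chickadee near your field": 2+3+1+1+1 = 8 (expected 7)
Line 3: "hopeful brook blooms like fruit": 2+1+1+1+1 = 6 ✓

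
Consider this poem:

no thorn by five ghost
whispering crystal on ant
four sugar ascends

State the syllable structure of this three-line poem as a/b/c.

Line 1: "no thorn by five ghost": 1+1+1+1+1 = 5
Line 2: "whispering crystal on ant": 3+2+1+1 = 7
Line 3: "four sugar ascends": 1+2+2 = 5

5/7/5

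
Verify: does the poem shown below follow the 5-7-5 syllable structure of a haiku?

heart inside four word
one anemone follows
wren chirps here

No

Line 1: heart(1) + inside(2) + four(1) + word(1) = 5 ✓
Line 2: one(1) + anemone(4) + follows(2) = 7 ✓
Line 3: wren(1) + chirps(1) + here(1) = 3 (expected 5)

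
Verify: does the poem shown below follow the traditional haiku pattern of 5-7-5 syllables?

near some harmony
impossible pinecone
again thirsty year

Line 1: "near some harmony": 1+1+3 = 5 ✓
Line 2: "impossible pinecone": 4+2 = 6 (expected 7)
Line 3: "again thirsty year": 2+2+1 = 5 ✓

No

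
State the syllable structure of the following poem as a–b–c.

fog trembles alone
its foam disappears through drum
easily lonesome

5–7–5

Line 1: fog(1) + trembles(2) + alone(2) = 5
Line 2: its(1) + foam(1) + disappears(3) + through(1) + drum(1) = 7
Line 3: easily(3) + lonesome(2) = 5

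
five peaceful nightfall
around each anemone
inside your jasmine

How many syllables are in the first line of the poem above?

The first line: five(1) + peaceful(2) + nightfall(2) = 5

5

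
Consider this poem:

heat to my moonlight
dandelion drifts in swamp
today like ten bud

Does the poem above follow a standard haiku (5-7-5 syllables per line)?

Yes

Line 1: heat(1) + to(1) + my(1) + moonlight(2) = 5 ✓
Line 2: dandelion(4) + drifts(1) + in(1) + swamp(1) = 7 ✓
Line 3: today(2) + like(1) + ten(1) + bud(1) = 5 ✓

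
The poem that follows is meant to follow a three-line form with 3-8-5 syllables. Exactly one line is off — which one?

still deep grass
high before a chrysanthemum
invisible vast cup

Line 3

Line 1: "still deep grass": 1+1+1 = 3 ✓
Line 2: "high before a chrysanthemum": 1+2+1+4 = 8 ✓
Line 3: "invisible vast cup": 4+1+1 = 6 (expected 5)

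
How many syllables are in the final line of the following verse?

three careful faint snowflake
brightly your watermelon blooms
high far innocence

The final line: "high far innocence": 1+1+3 = 5

5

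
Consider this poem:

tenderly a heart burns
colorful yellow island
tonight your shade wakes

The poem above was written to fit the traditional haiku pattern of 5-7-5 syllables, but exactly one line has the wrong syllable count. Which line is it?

Line 1: tenderly (3), a (1), heart (1), burns (1) → 6 (expected 5)
Line 2: colorful (3), yellow (2), island (2) → 7 ✓
Line 3: tonight (2), your (1), shade (1), wakes (1) → 5 ✓

The first line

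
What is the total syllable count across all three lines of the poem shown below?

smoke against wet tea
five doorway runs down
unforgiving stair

15

Line 1: smoke (1), against (2), wet (1), tea (1) → 5
Line 2: five (1), doorway (2), runs (1), down (1) → 5
Line 3: unforgiving (4), stair (1) → 5
Total: 5 + 5 + 5 = 15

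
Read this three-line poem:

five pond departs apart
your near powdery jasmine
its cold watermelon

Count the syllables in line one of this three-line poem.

6

Line one: five (1), pond (1), departs (2), apart (2) → 6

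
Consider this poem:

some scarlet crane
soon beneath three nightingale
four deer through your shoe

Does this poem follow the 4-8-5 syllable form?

No

Line 1: some (1), scarlet (2), crane (1) → 4 ✓
Line 2: soon (1), beneath (2), three (1), nightingale (3) → 7 (expected 8)
Line 3: four (1), deer (1), through (1), your (1), shoe (1) → 5 ✓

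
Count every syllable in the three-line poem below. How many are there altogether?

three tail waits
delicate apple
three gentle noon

12

Line 1: three(1) + tail(1) + waits(1) = 3
Line 2: delicate(3) + apple(2) = 5
Line 3: three(1) + gentle(2) + noon(1) = 4
Total: 3 + 5 + 4 = 12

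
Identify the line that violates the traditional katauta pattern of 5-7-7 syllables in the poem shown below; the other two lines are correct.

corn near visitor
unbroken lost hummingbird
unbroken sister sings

The third line

Line 1: "corn near visitor": 1+1+3 = 5 ✓
Line 2: "unbroken lost hummingbird": 3+1+3 = 7 ✓
Line 3: "unbroken sister sings": 3+2+1 = 6 (expected 7)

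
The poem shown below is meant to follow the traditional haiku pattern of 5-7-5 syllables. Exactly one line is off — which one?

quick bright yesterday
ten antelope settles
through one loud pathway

Line 1: quick(1) + bright(1) + yesterday(3) = 5 ✓
Line 2: ten(1) + antelope(3) + settles(2) = 6 (expected 7)
Line 3: through(1) + one(1) + loud(1) + pathway(2) = 5 ✓

The second line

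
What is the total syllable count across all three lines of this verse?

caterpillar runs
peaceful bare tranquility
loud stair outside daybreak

Line 1: "caterpillar runs": 4+1 = 5
Line 2: "peaceful bare tranquility": 2+1+4 = 7
Line 3: "loud stair outside daybreak": 1+1+2+2 = 6
Total: 5 + 7 + 6 = 18

18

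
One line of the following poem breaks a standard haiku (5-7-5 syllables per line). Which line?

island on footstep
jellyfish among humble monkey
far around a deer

The second line

Line 1: island (2), on (1), footstep (2) → 5 ✓
Line 2: jellyfish (3), among (2), humble (2), monkey (2) → 9 (expected 7)
Line 3: far (1), around (2), a (1), deer (1) → 5 ✓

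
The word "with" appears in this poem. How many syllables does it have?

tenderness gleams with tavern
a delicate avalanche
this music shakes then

"with" has 1 syllable.

1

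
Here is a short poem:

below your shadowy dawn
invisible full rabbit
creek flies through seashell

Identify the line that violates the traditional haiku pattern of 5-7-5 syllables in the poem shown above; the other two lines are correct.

The first line

Line 1: "below your shadowy dawn": 2+1+3+1 = 7 (expected 5)
Line 2: "invisible full rabbit": 4+1+2 = 7 ✓
Line 3: "creek flies through seashell": 1+1+1+2 = 5 ✓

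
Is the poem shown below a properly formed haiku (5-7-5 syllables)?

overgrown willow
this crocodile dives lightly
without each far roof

Line 1: overgrown (3), willow (2) → 5 ✓
Line 2: this (1), crocodile (3), dives (1), lightly (2) → 7 ✓
Line 3: without (2), each (1), far (1), roof (1) → 5 ✓

Yes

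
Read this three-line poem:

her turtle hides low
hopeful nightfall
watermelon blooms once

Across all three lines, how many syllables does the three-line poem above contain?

Line 1: her (1), turtle (2), hides (1), low (1) → 5
Line 2: hopeful (2), nightfall (2) → 4
Line 3: watermelon (4), blooms (1), once (1) → 6
Total: 5 + 4 + 6 = 15

15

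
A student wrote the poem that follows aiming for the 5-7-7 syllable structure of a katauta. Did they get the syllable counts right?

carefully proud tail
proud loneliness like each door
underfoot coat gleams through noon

Yes

Line 1: "carefully proud tail": 3+1+1 = 5 ✓
Line 2: "proud loneliness like each door": 1+3+1+1+1 = 7 ✓
Line 3: "underfoot coat gleams through noon": 3+1+1+1+1 = 7 ✓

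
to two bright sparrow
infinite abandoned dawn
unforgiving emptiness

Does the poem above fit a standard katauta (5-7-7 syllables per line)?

Line 1: to (1), two (1), bright (1), sparrow (2) → 5 ✓
Line 2: infinite (3), abandoned (3), dawn (1) → 7 ✓
Line 3: unforgiving (4), emptiness (3) → 7 ✓

Yes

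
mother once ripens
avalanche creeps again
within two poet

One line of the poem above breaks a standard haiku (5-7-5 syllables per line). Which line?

The second line

Line 1: mother(2) + once(1) + ripens(2) = 5 ✓
Line 2: avalanche(3) + creeps(1) + again(2) = 6 (expected 7)
Line 3: within(2) + two(1) + poet(2) = 5 ✓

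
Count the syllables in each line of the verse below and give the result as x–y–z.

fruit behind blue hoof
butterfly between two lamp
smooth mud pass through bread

Line 1: fruit (1), behind (2), blue (1), hoof (1) → 5
Line 2: butterfly (3), between (2), two (1), lamp (1) → 7
Line 3: smooth (1), mud (1), pass (1), through (1), bread (1) → 5

5–7–5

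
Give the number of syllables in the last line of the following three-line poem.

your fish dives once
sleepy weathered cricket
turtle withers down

5

The last line: turtle (2), withers (2), down (1) → 5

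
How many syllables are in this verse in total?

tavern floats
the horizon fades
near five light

11

Line 1: tavern (2), floats (1) → 3
Line 2: the (1), horizon (3), fades (1) → 5
Line 3: near (1), five (1), light (1) → 3
Total: 3 + 5 + 3 = 11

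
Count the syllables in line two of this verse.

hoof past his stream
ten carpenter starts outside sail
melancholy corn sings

Line two: ten (1), carpenter (3), starts (1), outside (2), sail (1) → 8

8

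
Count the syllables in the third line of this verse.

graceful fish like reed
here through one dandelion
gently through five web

The third line: gently(2) + through(1) + five(1) + web(1) = 5

5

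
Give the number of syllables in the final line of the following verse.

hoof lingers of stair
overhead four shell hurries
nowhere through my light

5

The final line: "nowhere through my light": 2+1+1+1 = 5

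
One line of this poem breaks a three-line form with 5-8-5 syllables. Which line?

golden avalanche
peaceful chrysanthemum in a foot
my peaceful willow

Line 1: golden(2) + avalanche(3) = 5 ✓
Line 2: peaceful(2) + chrysanthemum(4) + in(1) + a(1) + foot(1) = 9 (expected 8)
Line 3: my(1) + peaceful(2) + willow(2) = 5 ✓

The second line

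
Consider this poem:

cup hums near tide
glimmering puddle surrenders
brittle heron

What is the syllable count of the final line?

The final line: "brittle heron": 2+2 = 4

4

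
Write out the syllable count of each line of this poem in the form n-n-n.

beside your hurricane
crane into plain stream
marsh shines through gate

6-5-4

Line 1: beside(2) + your(1) + hurricane(3) = 6
Line 2: crane(1) + into(2) + plain(1) + stream(1) = 5
Line 3: marsh(1) + shines(1) + through(1) + gate(1) = 4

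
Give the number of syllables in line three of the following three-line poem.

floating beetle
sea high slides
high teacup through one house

Line three: high (1), teacup (2), through (1), one (1), house (1) → 6

6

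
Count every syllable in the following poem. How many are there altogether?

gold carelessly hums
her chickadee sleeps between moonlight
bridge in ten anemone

Line 1: gold (1), carelessly (3), hums (1) → 5
Line 2: her (1), chickadee (3), sleeps (1), between (2), moonlight (2) → 9
Line 3: bridge (1), in (1), ten (1), anemone (4) → 7
Total: 5 + 9 + 7 = 21

21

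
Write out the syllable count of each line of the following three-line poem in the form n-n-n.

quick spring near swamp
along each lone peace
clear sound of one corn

Line 1: quick (1), spring (1), near (1), swamp (1) → 4
Line 2: along (2), each (1), lone (1), peace (1) → 5
Line 3: clear (1), sound (1), of (1), one (1), corn (1) → 5

4-5-5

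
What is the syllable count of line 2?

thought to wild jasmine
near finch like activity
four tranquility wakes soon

Line 2: "near finch like activity": 1+1+1+4 = 7

7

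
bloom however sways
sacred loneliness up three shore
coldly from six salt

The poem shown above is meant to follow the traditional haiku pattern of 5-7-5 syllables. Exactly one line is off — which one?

Line 1: bloom(1) + however(3) + sways(1) = 5 ✓
Line 2: sacred(2) + loneliness(3) + up(1) + three(1) + shore(1) = 8 (expected 7)
Line 3: coldly(2) + from(1) + six(1) + salt(1) = 5 ✓

Line 2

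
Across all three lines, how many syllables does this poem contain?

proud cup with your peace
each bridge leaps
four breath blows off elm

Line 1: proud (1), cup (1), with (1), your (1), peace (1) → 5
Line 2: each (1), bridge (1), leaps (1) → 3
Line 3: four (1), breath (1), blows (1), off (1), elm (1) → 5
Total: 5 + 3 + 5 = 13

13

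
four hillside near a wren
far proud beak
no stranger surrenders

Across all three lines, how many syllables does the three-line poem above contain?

Line 1: "four hillside near a wren": 1+2+1+1+1 = 6
Line 2: "far proud beak": 1+1+1 = 3
Line 3: "no stranger surrenders": 1+2+3 = 6
Total: 6 + 3 + 6 = 15

15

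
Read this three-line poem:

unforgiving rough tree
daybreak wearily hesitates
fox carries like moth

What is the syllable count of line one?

Line one: "unforgiving rough tree": 4+1+1 = 6

6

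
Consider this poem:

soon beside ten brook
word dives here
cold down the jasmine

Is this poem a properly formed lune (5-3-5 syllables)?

Yes

Line 1: soon(1) + beside(2) + ten(1) + brook(1) = 5 ✓
Line 2: word(1) + dives(1) + here(1) = 3 ✓
Line 3: cold(1) + down(1) + the(1) + jasmine(2) = 5 ✓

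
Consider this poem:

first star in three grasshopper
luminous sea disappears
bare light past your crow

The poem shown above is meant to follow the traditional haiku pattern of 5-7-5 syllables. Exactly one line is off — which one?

The first line

Line 1: first (1), star (1), in (1), three (1), grasshopper (3) → 7 (expected 5)
Line 2: luminous (3), sea (1), disappears (3) → 7 ✓
Line 3: bare (1), light (1), past (1), your (1), crow (1) → 5 ✓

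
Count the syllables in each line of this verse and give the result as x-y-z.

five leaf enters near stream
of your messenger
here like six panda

Line 1: five(1) + leaf(1) + enters(2) + near(1) + stream(1) = 6
Line 2: of(1) + your(1) + messenger(3) = 5
Line 3: here(1) + like(1) + six(1) + panda(2) = 5

6-5-5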